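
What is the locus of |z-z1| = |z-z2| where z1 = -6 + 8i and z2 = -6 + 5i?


Equal distances means the locus is the perpendicular bisector of z1 and z2.
Midpoint = ((-6+(-6))/2, (8+5)/2) = (-6.0000, 6.5000)

Perpendicular bisector through (-6.0000, 6.5000)


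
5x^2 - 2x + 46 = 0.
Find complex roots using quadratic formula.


disc = (-2)^2 - 4*5*46 = 4 - 920 = -916
sqrt(|disc|) = sqrt(916) = 30.2655
Real part = 2/(2*5) = 0.2000
Imag part = 30.2655/(2*5) = 3.0265

0.2000 ± 3.0265i


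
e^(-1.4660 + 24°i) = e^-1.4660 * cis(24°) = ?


e^-1.4660 = 0.23085
cos(24°) = 0.9135
sin(24°) = 0.4067
Real = 0.23085*0.9135 = 0.2109
Imag = 0.23085*0.4067 = 0.0939

0.2109 + 0.0939i


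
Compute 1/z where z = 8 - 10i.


|z|^2 = 64+100 = 164
1/z = (8 + 10i)/164

1/z = 0.0488 + 0.0610i


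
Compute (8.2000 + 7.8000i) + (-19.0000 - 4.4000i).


Real: 8.2 - 19 = -10.8
Imag: 7.8 - 4.4 = 3.4

-10.8000 + 3.4000i


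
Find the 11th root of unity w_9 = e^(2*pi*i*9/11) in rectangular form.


Angle = 360*9/11 = 294.5455°
a = cos(294.5455°) = 0.4154
b = sin(294.5455°) = -0.9096

0.4154 - 0.9096i


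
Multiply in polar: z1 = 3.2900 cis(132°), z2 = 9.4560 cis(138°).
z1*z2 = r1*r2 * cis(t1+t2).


r = 3.2900 * 9.4560 = 31.1102
theta = 132° + 138° = 270° = 270° (mod 360)

31.1102 cis(270°)


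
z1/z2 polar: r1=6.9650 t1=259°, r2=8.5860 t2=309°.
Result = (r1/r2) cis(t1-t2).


r = 6.9650 / 8.5860 = 0.8112
theta = 259° - 309° = -50° = 310° (mod 360)

0.8112 cis(310°)


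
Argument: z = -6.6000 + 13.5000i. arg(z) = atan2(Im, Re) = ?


Re = -6.6, Im = 13.5
arg = atan2(13.5, -6.6) = 116.0535 degrees

arg(z) = 116.0535 degrees


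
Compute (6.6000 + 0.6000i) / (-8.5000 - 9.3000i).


Conjugate of z2 = -8.5000 + 9.3000i
Numerator: (6.6000 + 0.6000i)(-8.5000 + 9.3000i) = -61.6800 + 56.2800i
Denominator: (-8.5)^2 + (-9.3)^2 = 158.74
Result = (-61.6800 + 56.2800i)/158.74

-0.3886 + 0.3545i


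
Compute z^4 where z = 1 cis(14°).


r^4 = 1^4 = 1
n*theta = 4*14° = 56° = 56° (mod 360)
a = 1*cos(56°) = 0.5592
b = 1*sin(56°) = 0.8290

1 cis(56°) = 0.5592 + 0.8290i


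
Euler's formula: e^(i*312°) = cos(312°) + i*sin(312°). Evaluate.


cos(312°) = 0.6691
sin(312°) = -0.7431

e^(i*312°) = 0.6691 - 0.7431i


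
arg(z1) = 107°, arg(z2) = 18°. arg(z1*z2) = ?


arg(z1*z2) = 107° + 18° = 125°
Normalized to (-180°, 180°]: 125°

125°


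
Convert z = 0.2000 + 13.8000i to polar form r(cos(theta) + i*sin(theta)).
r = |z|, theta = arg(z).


r = sqrt(0.04+190.44) = sqrt(190.48) = 13.8014
theta = atan2(13.8, 0.2) = 89.1697 degrees

r = 13.8014, theta = 89.1697 degrees


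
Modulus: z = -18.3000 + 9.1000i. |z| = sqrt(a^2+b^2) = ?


|z| = sqrt((-18.3)^2 + 9.1^2) = sqrt(334.89 + 82.81) = sqrt(417.7) = 20.4377

|z| = 20.4377


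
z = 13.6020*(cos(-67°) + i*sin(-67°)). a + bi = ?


a = 13.6020*cos(-67°) = 13.6020*0.39073 = 5.3147
b = 13.6020*sin(-67°) = 13.6020*(-0.920505) = -12.5207

5.3147 - 12.5207i


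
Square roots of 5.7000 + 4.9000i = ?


|z| = sqrt(32.49+24.01) = 7.5166
sqrt((|z|+a)/2) = sqrt((7.5166+5.7)/2) = sqrt(6.6083) = 2.5707
sqrt((|z|-a)/2) = sqrt((7.5166-5.7)/2) = sqrt(0.9083) = 0.9531

±(2.5707 + 0.9531i) i.e. 2.5707 + 0.9531i and -2.5707 - 0.9531i


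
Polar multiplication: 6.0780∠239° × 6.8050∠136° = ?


r = 6.0780 * 6.8050 = 41.3608
theta = 239° + 136° = 375° = 15° (mod 360)

41.3608 cis(15°)


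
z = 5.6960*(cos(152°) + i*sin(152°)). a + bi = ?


a = 5.6960*cos(152°) = 5.6960*(-0.88295) = -5.0293
b = 5.6960*sin(152°) = 5.6960*0.46947 = 2.6741

-5.0293 + 2.6741i


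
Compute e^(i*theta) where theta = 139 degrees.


cos(139°) = -0.7547
sin(139°) = 0.6561

e^(i*139°) = -0.7547 + 0.6561i


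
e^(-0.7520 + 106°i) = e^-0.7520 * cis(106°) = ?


e^-0.7520 = 0.4714
cos(106°) = -0.2756
sin(106°) = 0.9613
Real = 0.4714*(-0.2756) = -0.1299
Imag = 0.4714*0.9613 = 0.4532

-0.1299 + 0.4532i


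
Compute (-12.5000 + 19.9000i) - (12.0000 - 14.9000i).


Real: -12.5 - 12 = -24.5
Imag: 19.9 + 14.9 = 34.8

-24.5000 + 34.8000i


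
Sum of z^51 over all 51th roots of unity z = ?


The roots are w_k = w^k with w = e^(2*pi*i/51), and (w^k)^51 = (w^51)^k.
So S = 1 + u + u^2 + ... + u^(50) with u = w^51.
51 = 1*51 + 0, so 51 is a multiple of 51 and u = (w^51)^1 = 1.
Every one of the 51 terms equals 1: S = 51

S = 51


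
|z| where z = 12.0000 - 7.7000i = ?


|z| = sqrt(12^2 + (-7.7)^2) = sqrt(144 + 59.29) = sqrt(203.29) = 14.2580

|z| = 14.2580


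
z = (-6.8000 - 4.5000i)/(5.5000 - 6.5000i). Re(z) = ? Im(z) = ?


Multiply by conjugate: (-6.8000 - 4.5000i)(5.5000 + 6.5000i) / (5.5^2 + (-6.5)^2)
Numerator real = -6.8*5.5 - (4.5)*(-6.5) = -8.15
Numerator imag = -4.5*5.5 - (-6.8)*(-6.5) = -68.95
Denominator = 72.5
Re(z) = -8.15/72.5 = -0.1124
Im(z) = -68.95/72.5 = -0.9510

Re(z) = -0.1124, Im(z) = -0.9510


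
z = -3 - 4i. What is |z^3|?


|z| = sqrt(9+16) = sqrt(25) = 5
|z^3| = |z|^3 = 5^3 = 125

|z^3| = 125


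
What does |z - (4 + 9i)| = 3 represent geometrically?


|z - z0| = r is a circle with center z0 and radius r.
Center = (4, 9), radius = 3

Circle with center (4, 9) and radius 3


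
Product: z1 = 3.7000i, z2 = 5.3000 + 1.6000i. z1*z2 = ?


Real = 0*5.3 - 3.7*1.6 = 0 - 5.92 = -5.92
Imag = 0*1.6 + 5.3*3.7 = 0 + 19.61 = 19.61

-5.9200 + 19.6100i


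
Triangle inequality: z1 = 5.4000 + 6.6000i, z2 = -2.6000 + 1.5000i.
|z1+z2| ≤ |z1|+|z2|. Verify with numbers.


|z1| = sqrt(5.4^2 + 6.6^2) = sqrt(72.72) = 8.5276
|z2| = sqrt((-2.6)^2 + 1.5^2) = sqrt(9.01) = 3.0017
z1+z2 = 2.8000 + 8.1000i
|z1+z2| = sqrt(73.45) = 8.5703
|z1|+|z2| = 8.5276 + 3.0017 = 11.5293

|z1+z2| = 8.5703 ≤ |z1|+|z2| = 11.5293 (verified)


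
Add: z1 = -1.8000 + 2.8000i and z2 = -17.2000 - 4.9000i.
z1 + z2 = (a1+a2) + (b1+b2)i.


Real: -1.8 - 17.2 = -19
Imag: 2.8 - 4.9 = -2.1

-19.0000 - 2.1000i


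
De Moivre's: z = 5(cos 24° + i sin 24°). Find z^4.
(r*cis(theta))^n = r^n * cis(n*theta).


r^4 = 5^4 = 625
n*theta = 4*24° = 96° = 96° (mod 360)
a = 625*cos(96°) = -65.3303
b = 625*sin(96°) = 621.5762

625 cis(96°) = -65.3303 + 621.5762i


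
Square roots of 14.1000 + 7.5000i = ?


|z| = sqrt(198.81+56.25) = 15.9706
sqrt((|z|+a)/2) = sqrt((15.9706+14.1)/2) = sqrt(15.0353) = 3.8775
sqrt((|z|-a)/2) = sqrt((15.9706-14.1)/2) = sqrt(0.9353) = 0.9671

±(3.8775 + 0.9671i) i.e. 3.8775 + 0.9671i and -3.8775 - 0.9671i


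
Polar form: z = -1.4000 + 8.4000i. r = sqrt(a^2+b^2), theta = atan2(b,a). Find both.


r = sqrt(1.96+70.56) = sqrt(72.52) = 8.5159
theta = atan2(8.4, -1.4) = 99.4623 degrees

r = 8.5159, theta = 99.4623 degrees


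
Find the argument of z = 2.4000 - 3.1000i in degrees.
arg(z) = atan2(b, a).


Re = 2.4, Im = -3.1
arg = atan2(-3.1, 2.4) = -52.2532 degrees

arg(z) = -52.2532 degrees


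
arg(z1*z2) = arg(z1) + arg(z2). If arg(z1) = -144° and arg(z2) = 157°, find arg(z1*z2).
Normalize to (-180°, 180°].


arg(z1*z2) = -144° + 157° = 13°
Normalized to (-180°, 180°]: 13°

13°


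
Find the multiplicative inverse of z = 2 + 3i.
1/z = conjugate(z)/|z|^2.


|z|^2 = 4+9 = 13
1/z = (2 - 3i)/13

1/z = 0.1538 - 0.2308i


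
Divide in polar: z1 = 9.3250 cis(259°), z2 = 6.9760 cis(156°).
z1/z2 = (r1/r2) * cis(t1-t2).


r = 9.3250 / 6.9760 = 1.3367
theta = 259° - 156° = 103° = 103° (mod 360)

1.3367 cis(103°)


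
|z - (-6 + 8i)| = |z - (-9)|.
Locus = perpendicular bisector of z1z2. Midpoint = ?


Equal distances means the locus is the perpendicular bisector of z1 and z2.
Midpoint = ((-6+(-9))/2, (8+0)/2) = (-7.5000, 4.0000)

Perpendicular bisector through (-7.5000, 4.0000)


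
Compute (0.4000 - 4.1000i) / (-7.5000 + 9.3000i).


Conjugate of z2 = -7.5000 - 9.3000i
Numerator: (0.4000 - 4.1000i)(-7.5000 - 9.3000i) = -41.1300 + 27.0300i
Denominator: (-7.5)^2 + 9.3^2 = 142.74
Result = (-41.1300 + 27.0300i)/142.74

-0.2881 + 0.1894i


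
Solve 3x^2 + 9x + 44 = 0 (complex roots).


disc = 9^2 - 4*3*44 = 81 - 528 = -447
sqrt(|disc|) = sqrt(447) = 21.1424
Real part = -9/(2*3) = -1.5000
Imag part = 21.1424/(2*3) = 3.5237

-1.5000 ± 3.5237i


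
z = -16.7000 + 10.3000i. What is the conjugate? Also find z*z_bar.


z_bar = -16.7000 - 10.3000i
z*z_bar = (-16.7)^2 + 10.3^2 = 278.89 + 106.09 = 384.98

z_bar = -16.7000 - 10.3000i, z*z_bar = 384.98


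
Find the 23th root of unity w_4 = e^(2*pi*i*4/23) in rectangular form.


Angle = 360*4/23 = 62.6087°
a = cos(62.6087°) = 0.4601
b = sin(62.6087°) = 0.8879

0.4601 + 0.8879i


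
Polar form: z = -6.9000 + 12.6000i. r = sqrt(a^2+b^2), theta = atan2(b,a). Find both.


r = sqrt(47.61+158.76) = sqrt(206.37) = 14.3656
theta = atan2(12.6, -6.9) = 118.7060 degrees

r = 14.3656, theta = 118.7060 degrees


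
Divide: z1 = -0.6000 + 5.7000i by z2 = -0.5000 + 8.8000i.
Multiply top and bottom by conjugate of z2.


Conjugate of z2 = -0.5000 - 8.8000i
Numerator: (-0.6000 + 5.7000i)(-0.5000 - 8.8000i) = 50.4600 + 2.4300i
Denominator: (-0.5)^2 + 8.8^2 = 77.69
Result = (50.4600 + 2.4300i)/77.69

0.6495 + 0.0313i


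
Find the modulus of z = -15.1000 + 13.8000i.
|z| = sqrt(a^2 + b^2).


|z| = sqrt((-15.1)^2 + 13.8^2) = sqrt(228.01 + 190.44) = sqrt(418.45) = 20.4561

|z| = 20.4561


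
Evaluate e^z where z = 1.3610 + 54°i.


e^1.3610 = 3.9001
cos(54°) = 0.58779
sin(54°) = 0.809
Real = 3.9001*0.58779 = 2.2924
Imag = 3.9001*0.809 = 3.1552

2.2924 + 3.1552i


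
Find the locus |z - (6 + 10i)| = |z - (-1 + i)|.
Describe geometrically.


Equal distances means the locus is the perpendicular bisector of z1 and z2.
Midpoint = ((6+(-1))/2, (10+1)/2) = (2.5000, 5.5000)

Perpendicular bisector through (2.5000, 5.5000)


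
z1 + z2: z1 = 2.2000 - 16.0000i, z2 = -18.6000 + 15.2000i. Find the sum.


Real: 2.2 - 18.6 = -16.4
Imag: -16 + 15.2 = -0.8

-16.4000 - 0.8000i


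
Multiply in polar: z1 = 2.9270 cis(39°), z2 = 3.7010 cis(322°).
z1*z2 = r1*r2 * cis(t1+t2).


r = 2.9270 * 3.7010 = 10.8328
theta = 39° + 322° = 361° = 1° (mod 360)

10.8328 cis(1°)


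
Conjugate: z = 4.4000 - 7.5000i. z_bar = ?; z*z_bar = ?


z_bar = 4.4000 + 7.5000i
z*z_bar = 4.4^2 + (-7.5)^2 = 19.36 + 56.25 = 75.61

z_bar = 4.4000 + 7.5000i, z*z_bar = 75.61


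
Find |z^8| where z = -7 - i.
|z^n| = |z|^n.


|z| = sqrt(49+1) = sqrt(50) = 7.0711
|z^8| = |z|^8 = (sqrt(50))^8 = 50^4 = 6250000

|z^8| = 6250000


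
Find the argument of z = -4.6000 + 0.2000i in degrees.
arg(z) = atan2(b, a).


Re = -4.6, Im = 0.2
arg = atan2(0.2, -4.6) = 177.5104 degrees

arg(z) = 177.5104 degrees


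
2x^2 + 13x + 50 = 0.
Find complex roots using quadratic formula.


disc = 13^2 - 4*2*50 = 169 - 400 = -231
sqrt(|disc|) = sqrt(231) = 15.1987
Real part = -13/(2*2) = -3.2500
Imag part = 15.1987/(2*2) = 3.7997

-3.2500 ± 3.7997i


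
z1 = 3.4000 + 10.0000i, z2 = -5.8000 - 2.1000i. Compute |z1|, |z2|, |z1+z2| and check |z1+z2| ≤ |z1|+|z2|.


|z1| = sqrt(3.4^2 + 10^2) = sqrt(111.56) = 10.5622
|z2| = sqrt((-5.8)^2 + (-2.1)^2) = sqrt(38.05) = 6.1685
z1+z2 = -2.4000 + 7.9000i
|z1+z2| = sqrt(68.17) = 8.2565
|z1|+|z2| = 10.5622 + 6.1685 = 16.7307

|z1+z2| = 8.2565 ≤ |z1|+|z2| = 16.7307 (verified)


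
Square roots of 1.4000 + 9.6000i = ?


|z| = sqrt(1.96+92.16) = 9.7015
sqrt((|z|+a)/2) = sqrt((9.7015+1.4)/2) = sqrt(5.5508) = 2.3560
sqrt((|z|-a)/2) = sqrt((9.7015-1.4)/2) = sqrt(4.1508) = 2.0373

±(2.3560 + 2.0373i) i.e. 2.3560 + 2.0373i and -2.3560 - 2.0373i


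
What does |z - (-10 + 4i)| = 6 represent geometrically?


|z - z0| = r is a circle with center z0 and radius r.
Center = (-10, 4), radius = 6

Circle with center (-10, 4) and radius 6


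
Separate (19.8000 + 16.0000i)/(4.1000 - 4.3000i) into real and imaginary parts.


Multiply by conjugate: (19.8000 + 16.0000i)(4.1000 + 4.3000i) / (4.1^2 + (-4.3)^2)
Numerator real = 19.8*4.1 + 16*(-4.3) = 12.38
Numerator imag = 16*4.1 - 19.8*(-4.3) = 150.74
Denominator = 35.3
Re(z) = 12.38/35.3 = 0.3507
Im(z) = 150.74/35.3 = 4.2703

Re(z) = 0.3507, Im(z) = 4.2703


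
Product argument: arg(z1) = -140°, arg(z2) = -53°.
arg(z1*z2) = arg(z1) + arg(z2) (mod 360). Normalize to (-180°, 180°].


arg(z1*z2) = -140° - 53° = -193°
Normalized to (-180°, 180°]: 167°

167°


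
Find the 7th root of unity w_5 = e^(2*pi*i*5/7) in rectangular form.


Angle = 360*5/7 = 257.1429°
a = cos(257.1429°) = -0.2225
b = sin(257.1429°) = -0.9749

-0.2225 - 0.9749i


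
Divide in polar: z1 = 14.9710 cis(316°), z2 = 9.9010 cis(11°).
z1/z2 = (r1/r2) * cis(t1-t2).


r = 14.9710 / 9.9010 = 1.5121
theta = 316° - 11° = 305° = 305° (mod 360)

1.5121 cis(305°)


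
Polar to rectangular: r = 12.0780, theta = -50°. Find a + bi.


a = 12.0780*cos(-50°) = 12.0780*0.64279 = 7.7636
b = 12.0780*sin(-50°) = 12.0780*(-0.766044) = -9.2523

7.7636 - 9.2523i


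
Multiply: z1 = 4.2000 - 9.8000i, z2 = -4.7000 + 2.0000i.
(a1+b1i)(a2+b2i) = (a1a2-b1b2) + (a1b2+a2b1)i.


Real = 4.2*(-4.7) - (-9.8)*2 = -19.74 - (-19.6) = -0.14
Imag = 4.2*2 - (4.7)*(-9.8) = 8.4 + 46.06 = 54.46

-0.1400 + 54.4600i


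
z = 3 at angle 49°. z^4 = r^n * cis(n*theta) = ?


r^4 = 3^4 = 81
n*theta = 4*49° = 196° = 196° (mod 360)
a = 81*cos(196°) = -77.8622
b = 81*sin(196°) = -22.3266

81 cis(196°) = -77.8622 - 22.3266i


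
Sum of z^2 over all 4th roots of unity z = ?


The roots are w_k = w^k with w = e^(2*pi*i/4), and (w^k)^2 = (w^2)^k.
So S = 1 + u + u^2 + ... + u^(3) with u = w^2.
2 = 0*4 + 2, so 2 is not a multiple of 4: u = w^2 ≠ 1 (w is a primitive 4th root), while u^4 = (w^4)^2 = 1.
Geometric series: S = (1 - u^4)/(1 - u) = (1 - 1)/(1 - u) = 0

S = 0


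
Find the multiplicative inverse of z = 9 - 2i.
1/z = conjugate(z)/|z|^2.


|z|^2 = 81+4 = 85
1/z = (9 + 2i)/85

1/z = 0.1059 + 0.0235i


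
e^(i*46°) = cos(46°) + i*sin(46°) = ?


cos(46°) = 0.6947
sin(46°) = 0.7193

e^(i*46°) = 0.6947 + 0.7193i


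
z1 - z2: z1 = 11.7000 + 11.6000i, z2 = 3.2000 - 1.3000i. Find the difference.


Real: 11.7 - 3.2 = 8.5
Imag: 11.6 + 1.3 = 12.9

8.5000 + 12.9000i


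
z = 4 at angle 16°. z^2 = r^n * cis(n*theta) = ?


r^2 = 4^2 = 16
n*theta = 2*16° = 32° = 32° (mod 360)
a = 16*cos(32°) = 13.5688
b = 16*sin(32°) = 8.4787

16 cis(32°) = 13.5688 + 8.4787i


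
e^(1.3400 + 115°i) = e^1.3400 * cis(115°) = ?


e^1.3400 = 3.8190
cos(115°) = -0.42262
sin(115°) = 0.9063
Real = 3.8190*(-0.42262) = -1.6140
Imag = 3.8190*0.9063 = 3.4612

-1.6140 + 3.4612i


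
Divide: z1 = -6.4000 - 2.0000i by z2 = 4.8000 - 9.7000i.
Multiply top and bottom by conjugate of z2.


Conjugate of z2 = 4.8000 + 9.7000i
Numerator: (-6.4000 - 2.0000i)(4.8000 + 9.7000i) = -11.3200 - 71.6800i
Denominator: 4.8^2 + (-9.7)^2 = 117.13
Result = (-11.3200 - 71.6800i)/117.13

-0.0966 - 0.6120i


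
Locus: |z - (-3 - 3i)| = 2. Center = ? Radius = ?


|z - z0| = r is a circle with center z0 and radius r.
Center = (-3, -3), radius = 2

Circle with center (-3, -3) and radius 2


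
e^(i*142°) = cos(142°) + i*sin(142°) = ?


cos(142°) = -0.7880
sin(142°) = 0.6157

e^(i*142°) = -0.7880 + 0.6157i


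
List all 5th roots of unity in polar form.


The 5th roots of unity are cis(360k/5°) for k=0..4
Angle step = 360/5 = 72°
Primitive root: cis(72°)
Primitive root = 0.3090 + 0.9511i

5 roots at angles: 0°, 72°, 144°, 216°, 288°


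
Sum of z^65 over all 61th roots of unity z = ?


The roots are w_k = w^k with w = e^(2*pi*i/61), and (w^k)^65 = (w^65)^k.
So S = 1 + u + u^2 + ... + u^(60) with u = w^65.
65 = 1*61 + 4, so 65 is not a multiple of 61: u = (w^61)^1 * w^4 = w^4 ≠ 1 (w is a primitive 61th root), while u^61 = (w^61)^65 = 1.
Geometric series: S = (1 - u^61)/(1 - u) = (1 - 1)/(1 - u) = 0

S = 0


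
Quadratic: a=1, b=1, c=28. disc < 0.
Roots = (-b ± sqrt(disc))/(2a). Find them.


disc = 1^2 - 4*1*28 = 1 - 112 = -111
sqrt(|disc|) = sqrt(111) = 10.5357
Real part = -1/(2*1) = -0.5000
Imag part = 10.5357/(2*1) = 5.2678

-0.5000 ± 5.2678i


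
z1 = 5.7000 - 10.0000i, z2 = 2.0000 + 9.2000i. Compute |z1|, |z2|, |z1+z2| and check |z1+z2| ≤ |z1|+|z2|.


|z1| = sqrt(5.7^2 + (-10)^2) = sqrt(132.49) = 11.5104
|z2| = sqrt(2^2 + 9.2^2) = sqrt(88.64) = 9.4149
z1+z2 = 7.7000 - 0.8000i
|z1+z2| = sqrt(59.93) = 7.7414
|z1|+|z2| = 11.5104 + 9.4149 = 20.9253

|z1+z2| = 7.7414 ≤ |z1|+|z2| = 20.9253 (verified)


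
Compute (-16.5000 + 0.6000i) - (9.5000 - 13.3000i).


Real: -16.5 - 9.5 = -26
Imag: 0.6 + 13.3 = 13.9

-26.0000 + 13.9000i


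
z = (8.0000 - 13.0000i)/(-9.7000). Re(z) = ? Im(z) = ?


Multiply by conjugate: (8.0000 - 13.0000i)(-9.7000) / ((-9.7)^2 + 0^2)
Numerator real = 8*(-9.7) - (13)*0 = -77.6
Numerator imag = -13*(-9.7) - 8*0 = 126.1
Denominator = 94.09
Re(z) = -77.6/94.09 = -0.8247
Im(z) = 126.1/94.09 = 1.3402

Re(z) = -0.8247, Im(z) = 1.3402


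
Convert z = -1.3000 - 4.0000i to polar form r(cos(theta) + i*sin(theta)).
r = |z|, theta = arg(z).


r = sqrt(1.69+16) = sqrt(17.69) = 4.2059
theta = atan2(-4, -1.3) = -108.0042 degrees

r = 4.2059, theta = -108.0042 degrees


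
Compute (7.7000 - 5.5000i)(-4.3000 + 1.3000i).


Real = 7.7*(-4.3) - (-5.5)*1.3 = -33.11 - (-7.15) = -25.96
Imag = 7.7*1.3 - (4.3)*(-5.5) = 10.01 + 23.65 = 33.66

-25.9600 + 33.6600i


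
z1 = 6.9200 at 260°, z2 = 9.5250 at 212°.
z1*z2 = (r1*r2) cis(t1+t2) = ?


r = 6.9200 * 9.5250 = 65.9130
theta = 260° + 212° = 472° = 112° (mod 360)

65.9130 cis(112°)


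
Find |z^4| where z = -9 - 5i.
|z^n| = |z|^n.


|z| = sqrt(81+25) = sqrt(106) = 10.2956
|z^4| = |z|^4 = (sqrt(106))^4 = 106^2 = 11236

|z^4| = 11236


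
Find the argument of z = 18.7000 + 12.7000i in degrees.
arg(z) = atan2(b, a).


Re = 18.7, Im = 12.7
arg = atan2(12.7, 18.7) = 34.1822 degrees

arg(z) = 34.1822 degrees


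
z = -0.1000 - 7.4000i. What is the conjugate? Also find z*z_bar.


z_bar = -0.1000 + 7.4000i
z*z_bar = (-0.1)^2 + (-7.4)^2 = 0.01 + 54.76 = 54.77

z_bar = -0.1000 + 7.4000i, z*z_bar = 54.77


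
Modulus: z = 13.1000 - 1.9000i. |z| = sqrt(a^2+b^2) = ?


|z| = sqrt(13.1^2 + (-1.9)^2) = sqrt(171.61 + 3.61) = sqrt(175.22) = 13.2371

|z| = 13.2371


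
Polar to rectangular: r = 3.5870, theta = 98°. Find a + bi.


a = 3.5870*cos(98°) = 3.5870*(-0.13917) = -0.4992
b = 3.5870*sin(98°) = 3.5870*0.99027 = 3.5521

-0.4992 + 3.5521i


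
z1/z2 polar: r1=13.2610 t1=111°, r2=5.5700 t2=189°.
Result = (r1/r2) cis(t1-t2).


r = 13.2610 / 5.5700 = 2.3808
theta = 111° - 189° = -78° = 282° (mod 360)

2.3808 cis(282°)


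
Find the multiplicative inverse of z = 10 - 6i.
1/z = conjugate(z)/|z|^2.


|z|^2 = 100+36 = 136
1/z = (10 + 6i)/136

1/z = 0.0735 + 0.0441i


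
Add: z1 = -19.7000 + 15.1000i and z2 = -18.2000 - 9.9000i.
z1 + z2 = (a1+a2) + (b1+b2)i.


Real: -19.7 - 18.2 = -37.9
Imag: 15.1 - 9.9 = 5.2

-37.9000 + 5.2000i


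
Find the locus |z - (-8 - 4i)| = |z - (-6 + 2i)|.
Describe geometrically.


Equal distances means the locus is the perpendicular bisector of z1 and z2.
Midpoint = ((-8+(-6))/2, (-4+2)/2) = (-7.0000, -1.0000)

Perpendicular bisector through (-7.0000, -1.0000)


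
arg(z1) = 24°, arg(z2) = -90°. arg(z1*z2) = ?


arg(z1*z2) = 24° - 90° = -66°
Normalized to (-180°, 180°]: -66°

-66°


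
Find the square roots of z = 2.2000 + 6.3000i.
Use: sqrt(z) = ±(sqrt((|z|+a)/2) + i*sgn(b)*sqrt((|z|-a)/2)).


|z| = sqrt(4.84+39.69) = 6.6731
sqrt((|z|+a)/2) = sqrt((6.6731+2.2)/2) = sqrt(4.4365) = 2.1063
sqrt((|z|-a)/2) = sqrt((6.6731-2.2)/2) = sqrt(2.2365) = 1.4955

±(2.1063 + 1.4955i) i.e. 2.1063 + 1.4955i and -2.1063 - 1.4955i


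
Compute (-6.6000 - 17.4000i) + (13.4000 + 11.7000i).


Real: -6.6 + 13.4 = 6.8
Imag: -17.4 + 11.7 = -5.7

6.8000 - 5.7000i


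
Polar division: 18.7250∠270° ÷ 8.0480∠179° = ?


r = 18.7250 / 8.0480 = 2.3267
theta = 270° - 179° = 91° = 91° (mod 360)

2.3267 cis(91°)


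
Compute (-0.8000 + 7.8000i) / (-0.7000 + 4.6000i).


Conjugate of z2 = -0.7000 - 4.6000i
Numerator: (-0.8000 + 7.8000i)(-0.7000 - 4.6000i) = 36.4400 - 1.7800i
Denominator: (-0.7)^2 + 4.6^2 = 21.65
Result = (36.4400 - 1.7800i)/21.65

1.6831 - 0.0822i


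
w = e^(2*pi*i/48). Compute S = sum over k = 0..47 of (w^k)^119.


The roots are w_k = w^k with w = e^(2*pi*i/48), and (w^k)^119 = (w^119)^k.
So S = 1 + u + u^2 + ... + u^(47) with u = w^119.
119 = 2*48 + 23, so 119 is not a multiple of 48: u = (w^48)^2 * w^23 = w^23 ≠ 1 (w is a primitive 48th root), while u^48 = (w^48)^119 = 1.
Geometric series: S = (1 - u^48)/(1 - u) = (1 - 1)/(1 - u) = 0

S = 0


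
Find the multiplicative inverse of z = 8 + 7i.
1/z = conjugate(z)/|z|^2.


|z|^2 = 64+49 = 113
1/z = (8 - 7i)/113

1/z = 0.0708 - 0.0619i


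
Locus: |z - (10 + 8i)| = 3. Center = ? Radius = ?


|z - z0| = r is a circle with center z0 and radius r.
Center = (10, 8), radius = 3

Circle with center (10, 8) and radius 3


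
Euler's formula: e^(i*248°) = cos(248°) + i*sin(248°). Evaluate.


cos(248°) = -0.3746
sin(248°) = -0.9272

e^(i*248°) = -0.3746 - 0.9272i


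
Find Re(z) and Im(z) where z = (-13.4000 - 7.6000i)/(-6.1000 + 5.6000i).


Multiply by conjugate: (-13.4000 - 7.6000i)(-6.1000 - 5.6000i) / ((-6.1)^2 + 5.6^2)
Numerator real = -13.4*(-6.1) - (7.6)*5.6 = 39.18
Numerator imag = -7.6*(-6.1) - (-13.4)*5.6 = 121.4
Denominator = 68.57
Re(z) = 39.18/68.57 = 0.5714
Im(z) = 121.4/68.57 = 1.7705

Re(z) = 0.5714, Im(z) = 1.7705


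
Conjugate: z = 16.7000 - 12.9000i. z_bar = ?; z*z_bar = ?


z_bar = 16.7000 + 12.9000i
z*z_bar = 16.7^2 + (-12.9)^2 = 278.89 + 166.41 = 445.3

z_bar = 16.7000 + 12.9000i, z*z_bar = 445.3


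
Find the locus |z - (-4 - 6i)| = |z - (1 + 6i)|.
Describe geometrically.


Equal distances means the locus is the perpendicular bisector of z1 and z2.
Midpoint = ((-4+1)/2, (-6+6)/2) = (-1.5000, 0)

Perpendicular bisector through (-1.5000, 0)


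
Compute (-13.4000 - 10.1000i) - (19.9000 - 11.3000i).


Real: -13.4 - 19.9 = -33.3
Imag: -10.1 + 11.3 = 1.2

-33.3000 + 1.2000i


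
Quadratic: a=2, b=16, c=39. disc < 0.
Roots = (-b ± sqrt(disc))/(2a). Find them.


disc = 16^2 - 4*2*39 = 256 - 312 = -56
sqrt(|disc|) = sqrt(56) = 7.4833
Real part = -16/(2*2) = -4.0000
Imag part = 7.4833/(2*2) = 1.8708

-4.0000 ± 1.8708i


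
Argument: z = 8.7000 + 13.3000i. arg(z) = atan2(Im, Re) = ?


Re = 8.7, Im = 13.3
arg = atan2(13.3, 8.7) = 56.8099 degrees

arg(z) = 56.8099 degrees


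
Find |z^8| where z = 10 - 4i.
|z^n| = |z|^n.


|z| = sqrt(100+16) = sqrt(116) = 10.7703
|z^8| = |z|^8 = (sqrt(116))^8 = 116^4 = 181063936

|z^8| = 181063936


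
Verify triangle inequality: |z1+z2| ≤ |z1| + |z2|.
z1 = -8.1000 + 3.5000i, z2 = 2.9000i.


|z1| = sqrt((-8.1)^2 + 3.5^2) = sqrt(77.86) = 8.8238
|z2| = sqrt(0^2 + 2.9^2) = sqrt(8.41) = 2.9000
z1+z2 = -8.1000 + 6.4000i
|z1+z2| = sqrt(106.57) = 10.3233
|z1|+|z2| = 8.8238 + 2.9000 = 11.7238

|z1+z2| = 10.3233 ≤ |z1|+|z2| = 11.7238 (verified)


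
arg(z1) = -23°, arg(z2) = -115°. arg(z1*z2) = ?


arg(z1*z2) = -23° - 115° = -138°
Normalized to (-180°, 180°]: -138°

-138°


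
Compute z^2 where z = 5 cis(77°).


r^2 = 5^2 = 25
n*theta = 2*77° = 154° = 154° (mod 360)
a = 25*cos(154°) = -22.4699
b = 25*sin(154°) = 10.9593

25 cis(154°) = -22.4699 + 10.9593i


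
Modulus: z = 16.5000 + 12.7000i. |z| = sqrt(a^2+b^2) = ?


|z| = sqrt(16.5^2 + 12.7^2) = sqrt(272.25 + 161.29) = sqrt(433.54) = 20.8216

|z| = 20.8216


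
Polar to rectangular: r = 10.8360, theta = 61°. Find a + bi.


a = 10.8360*cos(61°) = 10.8360*0.48481 = 5.2534
b = 10.8360*sin(61°) = 10.8360*0.87462 = 9.4774

5.2534 + 9.4774i


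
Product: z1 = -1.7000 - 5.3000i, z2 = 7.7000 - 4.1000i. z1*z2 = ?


Real = -1.7*7.7 - (-5.3)*(-4.1) = -13.09 - 21.73 = -34.82
Imag = -1.7*(-4.1) + 7.7*(-5.3) = 6.97 - (40.81) = -33.84

-34.8200 - 33.8400i


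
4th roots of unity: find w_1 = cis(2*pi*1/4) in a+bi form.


Angle = 360*1/4 = 90°
a = cos(90°) = 0
b = sin(90°) = 1.0000

0 + 1.0000i


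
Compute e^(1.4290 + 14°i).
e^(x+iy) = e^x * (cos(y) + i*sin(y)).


e^1.4290 = 4.1745
cos(14°) = 0.9703
sin(14°) = 0.24192
Real = 4.1745*0.9703 = 4.0505
Imag = 4.1745*0.24192 = 1.0099

4.0505 + 1.0099i


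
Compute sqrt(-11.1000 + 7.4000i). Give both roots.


|z| = sqrt(123.21+54.76) = 13.3405
sqrt((|z|+a)/2) = sqrt((13.3405+(-11.1))/2) = sqrt(1.1203) = 1.0584
sqrt((|z|-a)/2) = sqrt((13.3405-(-11.1))/2) = sqrt(12.2203) = 3.4958

±(1.0584 + 3.4958i) i.e. 1.0584 + 3.4958i and -1.0584 - 3.4958i


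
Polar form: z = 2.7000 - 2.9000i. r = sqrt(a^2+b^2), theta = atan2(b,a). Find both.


r = sqrt(7.29+8.41) = sqrt(15.7) = 3.9623
theta = atan2(-2.9, 2.7) = -47.0454 degrees

r = 3.9623, theta = -47.0454 degrees


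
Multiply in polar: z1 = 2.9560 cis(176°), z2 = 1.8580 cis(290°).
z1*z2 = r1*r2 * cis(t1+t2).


r = 2.9560 * 1.8580 = 5.4922
theta = 176° + 290° = 466° = 106° (mod 360)

5.4922 cis(106°)


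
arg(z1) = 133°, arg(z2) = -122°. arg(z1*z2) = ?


arg(z1*z2) = 133° - 122° = 11°
Normalized to (-180°, 180°]: 11°

11°


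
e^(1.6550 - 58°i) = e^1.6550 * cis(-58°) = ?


e^1.6550 = 5.2331
cos(-58°) = 0.52992
sin(-58°) = -0.84805
Real = 5.2331*0.52992 = 2.7731
Imag = 5.2331*(-0.84805) = -4.4379

2.7731 - 4.4379i


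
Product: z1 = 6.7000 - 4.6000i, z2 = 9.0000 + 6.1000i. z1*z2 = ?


Real = 6.7*9 - (-4.6)*6.1 = 60.3 - (-28.06) = 88.36
Imag = 6.7*6.1 + 9*(-4.6) = 40.87 - (41.4) = -0.53

88.3600 - 0.5300i


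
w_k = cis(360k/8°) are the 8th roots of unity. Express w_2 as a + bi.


Angle = 360*2/8 = 90°
a = cos(90°) = 0
b = sin(90°) = 1.0000

0 + 1.0000i


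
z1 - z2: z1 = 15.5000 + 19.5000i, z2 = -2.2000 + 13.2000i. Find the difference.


Real: 15.5 + 2.2 = 17.7
Imag: 19.5 - 13.2 = 6.3

17.7000 + 6.3000i


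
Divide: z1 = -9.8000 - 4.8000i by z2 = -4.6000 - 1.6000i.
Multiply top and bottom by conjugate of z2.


Conjugate of z2 = -4.6000 + 1.6000i
Numerator: (-9.8000 - 4.8000i)(-4.6000 + 1.6000i) = 52.7600 + 6.4000i
Denominator: (-4.6)^2 + (-1.6)^2 = 23.72
Result = (52.7600 + 6.4000i)/23.72

2.2243 + 0.2698i


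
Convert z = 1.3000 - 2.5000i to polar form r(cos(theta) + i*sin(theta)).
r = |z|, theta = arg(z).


r = sqrt(1.69+6.25) = sqrt(7.94) = 2.8178
theta = atan2(-2.5, 1.3) = -62.5256 degrees

r = 2.8178, theta = -62.5256 degrees


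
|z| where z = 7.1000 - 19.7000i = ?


|z| = sqrt(7.1^2 + (-19.7)^2) = sqrt(50.41 + 388.09) = sqrt(438.5) = 20.9404

|z| = 20.9404


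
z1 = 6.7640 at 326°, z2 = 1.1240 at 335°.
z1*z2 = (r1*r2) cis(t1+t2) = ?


r = 6.7640 * 1.1240 = 7.6027
theta = 326° + 335° = 661° = 301° (mod 360)

7.6027 cis(301°)


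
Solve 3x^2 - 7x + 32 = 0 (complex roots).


disc = (-7)^2 - 4*3*32 = 49 - 384 = -335
sqrt(|disc|) = sqrt(335) = 18.3030
Real part = 7/(2*3) = 1.1667
Imag part = 18.3030/(2*3) = 3.0505

1.1667 ± 3.0505i


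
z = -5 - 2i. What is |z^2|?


|z| = sqrt(25+4) = sqrt(29) = 5.3852
|z^2| = |z|^2 = (sqrt(29))^2 = 29

|z^2| = 29


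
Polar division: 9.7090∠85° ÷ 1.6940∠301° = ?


r = 9.7090 / 1.6940 = 5.7314
theta = 85° - 301° = -216° = 144° (mod 360)

5.7314 cis(144°)


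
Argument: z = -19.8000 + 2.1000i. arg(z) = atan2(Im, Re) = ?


Re = -19.8, Im = 2.1
arg = atan2(2.1, -19.8) = 173.9458 degrees

arg(z) = 173.9458 degrees


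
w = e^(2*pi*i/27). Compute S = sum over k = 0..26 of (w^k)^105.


The roots are w_k = w^k with w = e^(2*pi*i/27), and (w^k)^105 = (w^105)^k.
So S = 1 + u + u^2 + ... + u^(26) with u = w^105.
105 = 3*27 + 24, so 105 is not a multiple of 27: u = (w^27)^3 * w^24 = w^24 ≠ 1 (w is a primitive 27th root), while u^27 = (w^27)^105 = 1.
Geometric series: S = (1 - u^27)/(1 - u) = (1 - 1)/(1 - u) = 0

S = 0


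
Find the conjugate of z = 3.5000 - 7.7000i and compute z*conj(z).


z_bar = 3.5000 + 7.7000i
z*z_bar = 3.5^2 + (-7.7)^2 = 12.25 + 59.29 = 71.54

z_bar = 3.5000 + 7.7000i, z*z_bar = 71.54


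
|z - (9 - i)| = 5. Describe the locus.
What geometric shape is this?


|z - z0| = r is a circle with center z0 and radius r.
Center = (9, -1), radius = 5

Circle with center (9, -1) and radius 5


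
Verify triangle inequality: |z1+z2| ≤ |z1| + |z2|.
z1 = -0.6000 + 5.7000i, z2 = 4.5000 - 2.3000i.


|z1| = sqrt((-0.6)^2 + 5.7^2) = sqrt(32.85) = 5.7315
|z2| = sqrt(4.5^2 + (-2.3)^2) = sqrt(25.54) = 5.0537
z1+z2 = 3.9000 + 3.4000i
|z1+z2| = sqrt(26.77) = 5.1740
|z1|+|z2| = 5.7315 + 5.0537 = 10.7852

|z1+z2| = 5.1740 ≤ |z1|+|z2| = 10.7852 (verified)


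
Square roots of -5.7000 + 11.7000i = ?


|z| = sqrt(32.49+136.89) = 13.0146
sqrt((|z|+a)/2) = sqrt((13.0146+(-5.7))/2) = sqrt(3.6573) = 1.9124
sqrt((|z|-a)/2) = sqrt((13.0146-(-5.7))/2) = sqrt(9.3573) = 3.0590

±(1.9124 + 3.0590i) i.e. 1.9124 + 3.0590i and -1.9124 - 3.0590i


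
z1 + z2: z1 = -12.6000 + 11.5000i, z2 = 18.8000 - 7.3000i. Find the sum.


Real: -12.6 + 18.8 = 6.2
Imag: 11.5 - 7.3 = 4.2

6.2000 + 4.2000i


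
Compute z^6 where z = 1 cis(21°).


r^6 = 1^6 = 1
n*theta = 6*21° = 126° = 126° (mod 360)
a = 1*cos(126°) = -0.5878
b = 1*sin(126°) = 0.8090

1 cis(126°) = -0.5878 + 0.8090i


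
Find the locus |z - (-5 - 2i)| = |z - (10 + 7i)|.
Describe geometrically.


Equal distances means the locus is the perpendicular bisector of z1 and z2.
Midpoint = ((-5+10)/2, (-2+7)/2) = (2.5000, 2.5000)

Perpendicular bisector through (2.5000, 2.5000)


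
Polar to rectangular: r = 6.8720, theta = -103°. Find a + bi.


a = 6.8720*cos(-103°) = 6.8720*(-0.22495) = -1.5459
b = 6.8720*sin(-103°) = 6.8720*(-0.97437) = -6.6959

-1.5459 - 6.6959i


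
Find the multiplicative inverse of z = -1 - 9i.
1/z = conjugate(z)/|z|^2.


|z|^2 = 1+81 = 82
1/z = (-1 + 9i)/82

1/z = -0.0122 + 0.1098i


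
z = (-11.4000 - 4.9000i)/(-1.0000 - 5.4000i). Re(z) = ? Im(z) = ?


Multiply by conjugate: (-11.4000 - 4.9000i)(-1.0000 + 5.4000i) / ((-1)^2 + (-5.4)^2)
Numerator real = -11.4*(-1) - (4.9)*(-5.4) = 37.86
Numerator imag = -4.9*(-1) - (-11.4)*(-5.4) = -56.66
Denominator = 30.16
Re(z) = 37.86/30.16 = 1.2553
Im(z) = -56.66/30.16 = -1.8786

Re(z) = 1.2553, Im(z) = -1.8786


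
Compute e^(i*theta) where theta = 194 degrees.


cos(194°) = -0.9703
sin(194°) = -0.2419

e^(i*194°) = -0.9703 - 0.2419i


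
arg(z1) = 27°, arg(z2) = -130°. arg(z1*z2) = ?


arg(z1*z2) = 27° - 130° = -103°
Normalized to (-180°, 180°]: -103°

-103°


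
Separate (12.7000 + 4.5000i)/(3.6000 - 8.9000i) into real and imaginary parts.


Multiply by conjugate: (12.7000 + 4.5000i)(3.6000 + 8.9000i) / (3.6^2 + (-8.9)^2)
Numerator real = 12.7*3.6 + 4.5*(-8.9) = 5.67
Numerator imag = 4.5*3.6 - 12.7*(-8.9) = 129.23
Denominator = 92.17
Re(z) = 5.67/92.17 = 0.0615
Im(z) = 129.23/92.17 = 1.4021

Re(z) = 0.0615, Im(z) = 1.4021


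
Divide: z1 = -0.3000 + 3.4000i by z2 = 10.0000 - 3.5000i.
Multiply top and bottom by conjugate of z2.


Conjugate of z2 = 10.0000 + 3.5000i
Numerator: (-0.3000 + 3.4000i)(10.0000 + 3.5000i) = -14.9000 + 32.9500i
Denominator: 10^2 + (-3.5)^2 = 112.25
Result = (-14.9000 + 32.9500i)/112.25

-0.1327 + 0.2935i


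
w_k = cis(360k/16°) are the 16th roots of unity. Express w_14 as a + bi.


Angle = 360*14/16 = 315°
a = cos(315°) = 0.7071
b = sin(315°) = -0.7071

0.7071 - 0.7071i


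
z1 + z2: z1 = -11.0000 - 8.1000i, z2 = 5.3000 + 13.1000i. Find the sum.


Real: -11 + 5.3 = -5.7
Imag: -8.1 + 13.1 = 5

-5.7000 + 5.0000i


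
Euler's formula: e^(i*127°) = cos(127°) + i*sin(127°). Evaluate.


cos(127°) = -0.6018
sin(127°) = 0.7986

e^(i*127°) = -0.6018 + 0.7986i


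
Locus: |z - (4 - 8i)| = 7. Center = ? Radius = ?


|z - z0| = r is a circle with center z0 and radius r.
Center = (4, -8), radius = 7

Circle with center (4, -8) and radius 7


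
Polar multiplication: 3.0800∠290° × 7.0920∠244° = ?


r = 3.0800 * 7.0920 = 21.8434
theta = 290° + 244° = 534° = 174° (mod 360)

21.8434 cis(174°)


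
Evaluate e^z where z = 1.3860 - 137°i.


e^1.3860 = 3.99882
cos(-137°) = -0.731354
sin(-137°) = -0.682
Real = 3.99882*(-0.731354) = -2.9246
Imag = 3.99882*(-0.682) = -2.7272

-2.9246 - 2.7272i


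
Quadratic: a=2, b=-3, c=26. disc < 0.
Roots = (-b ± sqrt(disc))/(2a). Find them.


disc = (-3)^2 - 4*2*26 = 9 - 208 = -199
sqrt(|disc|) = sqrt(199) = 14.1067
Real part = 3/(2*2) = 0.7500
Imag part = 14.1067/(2*2) = 3.5267

0.7500 ± 3.5267i


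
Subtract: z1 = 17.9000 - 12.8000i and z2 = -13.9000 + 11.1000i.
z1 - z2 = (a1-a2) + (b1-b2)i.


Real: 17.9 + 13.9 = 31.8
Imag: -12.8 - 11.1 = -23.9

31.8000 - 23.9000i


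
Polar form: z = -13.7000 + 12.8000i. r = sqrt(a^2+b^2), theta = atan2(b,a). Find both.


r = sqrt(187.69+163.84) = sqrt(351.53) = 18.7491
theta = atan2(12.8, -13.7) = 136.9451 degrees

r = 18.7491, theta = 136.9451 degrees


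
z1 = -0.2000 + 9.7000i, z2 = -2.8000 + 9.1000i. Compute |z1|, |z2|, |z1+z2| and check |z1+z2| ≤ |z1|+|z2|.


|z1| = sqrt((-0.2)^2 + 9.7^2) = sqrt(94.13) = 9.7021
|z2| = sqrt((-2.8)^2 + 9.1^2) = sqrt(90.65) = 9.5210
z1+z2 = -3.0000 + 18.8000i
|z1+z2| = sqrt(362.44) = 19.0379
|z1|+|z2| = 9.7021 + 9.5210 = 19.2231

|z1+z2| = 19.0379 ≤ |z1|+|z2| = 19.2231 (verified)


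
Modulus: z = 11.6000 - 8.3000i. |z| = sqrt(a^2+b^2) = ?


|z| = sqrt(11.6^2 + (-8.3)^2) = sqrt(134.56 + 68.89) = sqrt(203.45) = 14.2636

|z| = 14.2636


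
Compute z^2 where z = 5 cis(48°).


r^2 = 5^2 = 25
n*theta = 2*48° = 96° = 96° (mod 360)
a = 25*cos(96°) = -2.6132
b = 25*sin(96°) = 24.8630

25 cis(96°) = -2.6132 + 24.8630i


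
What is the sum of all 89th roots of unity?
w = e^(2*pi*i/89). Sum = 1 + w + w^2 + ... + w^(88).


The sum of all 89th roots of unity is 0.
Geometric series: (1 - w^89)/(1 - w) = (1-1)/(1-w) = 0 since w^89 = 1, w ≠ 1.
Alternatively: coefficient of z^88 in z^89 - 1 is 0.

0


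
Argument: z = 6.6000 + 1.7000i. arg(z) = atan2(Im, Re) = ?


Re = 6.6, Im = 1.7
arg = atan2(1.7, 6.6) = 14.4440 degrees

arg(z) = 14.4440 degrees


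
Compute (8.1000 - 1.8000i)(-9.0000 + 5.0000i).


Real = 8.1*(-9) - (-1.8)*5 = -72.9 - (-9) = -63.9
Imag = 8.1*5 - (9)*(-1.8) = 40.5 + 16.2 = 56.7

-63.9000 + 56.7000i


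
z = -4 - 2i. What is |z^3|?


|z| = sqrt(16+4) = sqrt(20) = 4.4721
|z^3| = |z|^3 = (sqrt(20))^3 = 20*sqrt(20)

|z^3| = 20*sqrt(20) ≈ 89.4427


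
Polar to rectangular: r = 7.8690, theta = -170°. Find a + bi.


a = 7.8690*cos(-170°) = 7.8690*(-0.98481) = -7.7495
b = 7.8690*sin(-170°) = 7.8690*(-0.173648) = -1.3664

-7.7495 - 1.3664i


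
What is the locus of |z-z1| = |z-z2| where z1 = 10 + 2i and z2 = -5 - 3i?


Equal distances means the locus is the perpendicular bisector of z1 and z2.
Midpoint = ((10+(-5))/2, (2+(-3))/2) = (2.5000, -0.5000)

Perpendicular bisector through (2.5000, -0.5000)


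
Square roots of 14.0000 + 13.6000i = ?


|z| = sqrt(196+184.96) = 19.5182
sqrt((|z|+a)/2) = sqrt((19.5182+14)/2) = sqrt(16.7591) = 4.0938
sqrt((|z|-a)/2) = sqrt((19.5182-14)/2) = sqrt(2.7591) = 1.6611

±(4.0938 + 1.6611i) i.e. 4.0938 + 1.6611i and -4.0938 - 1.6611i


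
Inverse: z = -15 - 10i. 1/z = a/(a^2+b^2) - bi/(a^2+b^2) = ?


|z|^2 = 225+100 = 325
1/z = (-15 + 10i)/325

1/z = -0.0462 + 0.0308i


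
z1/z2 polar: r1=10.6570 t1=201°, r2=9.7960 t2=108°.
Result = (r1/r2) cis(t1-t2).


r = 10.6570 / 9.7960 = 1.0879
theta = 201° - 108° = 93° = 93° (mod 360)

1.0879 cis(93°)


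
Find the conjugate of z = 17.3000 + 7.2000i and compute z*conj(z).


z_bar = 17.3000 - 7.2000i
z*z_bar = 17.3^2 + 7.2^2 = 299.29 + 51.84 = 351.13

z_bar = 17.3000 - 7.2000i, z*z_bar = 351.13


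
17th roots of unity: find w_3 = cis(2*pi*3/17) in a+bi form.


Angle = 360*3/17 = 63.5294°
a = cos(63.5294°) = 0.4457
b = sin(63.5294°) = 0.8952

0.4457 + 0.8952i


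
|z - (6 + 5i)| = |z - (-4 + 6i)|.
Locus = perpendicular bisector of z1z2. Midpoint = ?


Equal distances means the locus is the perpendicular bisector of z1 and z2.
Midpoint = ((6+(-4))/2, (5+6)/2) = (1.0000, 5.5000)

Perpendicular bisector through (1.0000, 5.5000)


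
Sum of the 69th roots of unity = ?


The sum of all 69th roots of unity is 0.
Geometric series: (1 - w^69)/(1 - w) = (1-1)/(1-w) = 0 since w^69 = 1, w ≠ 1.
Alternatively: coefficient of z^68 in z^69 - 1 is 0.

0


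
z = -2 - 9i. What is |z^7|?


|z| = sqrt(4+81) = sqrt(85) = 9.2195
|z^7| = |z|^7 = (sqrt(85))^7 = 85^3 * sqrt(85) = 614125*sqrt(85)

|z^7| = 614125*sqrt(85) ≈ 5661952.7398


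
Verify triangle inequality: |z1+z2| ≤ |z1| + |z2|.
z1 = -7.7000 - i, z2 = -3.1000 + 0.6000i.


|z1| = sqrt((-7.7)^2 + (-1)^2) = sqrt(60.29) = 7.7647
|z2| = sqrt((-3.1)^2 + 0.6^2) = sqrt(9.97) = 3.1575
z1+z2 = -10.8000 - 0.4000i
|z1+z2| = sqrt(116.8) = 10.8074
|z1|+|z2| = 7.7647 + 3.1575 = 10.9222

|z1+z2| = 10.8074 ≤ |z1|+|z2| = 10.9222 (verified)


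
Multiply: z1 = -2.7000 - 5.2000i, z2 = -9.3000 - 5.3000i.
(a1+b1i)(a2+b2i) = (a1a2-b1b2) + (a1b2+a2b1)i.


Real = -2.7*(-9.3) - (-5.2)*(-5.3) = 25.11 - 27.56 = -2.45
Imag = -2.7*(-5.3) - (9.3)*(-5.2) = 14.31 + 48.36 = 62.67

-2.4500 + 62.6700i


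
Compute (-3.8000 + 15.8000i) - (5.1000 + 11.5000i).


Real: -3.8 - 5.1 = -8.9
Imag: 15.8 - 11.5 = 4.3

-8.9000 + 4.3000i


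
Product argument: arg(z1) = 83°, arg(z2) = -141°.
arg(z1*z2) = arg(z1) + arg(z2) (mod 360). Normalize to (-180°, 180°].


arg(z1*z2) = 83° - 141° = -58°
Normalized to (-180°, 180°]: -58°

-58°


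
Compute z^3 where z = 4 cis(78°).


r^3 = 4^3 = 64
n*theta = 3*78° = 234° = 234° (mod 360)
a = 64*cos(234°) = -37.6183
b = 64*sin(234°) = -51.7771

64 cis(234°) = -37.6183 - 51.7771i


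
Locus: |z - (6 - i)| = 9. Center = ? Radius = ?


|z - z0| = r is a circle with center z0 and radius r.
Center = (6, -1), radius = 9

Circle with center (6, -1) and radius 9


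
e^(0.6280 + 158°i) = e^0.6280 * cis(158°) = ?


e^0.6280 = 1.8739
cos(158°) = -0.92718
sin(158°) = 0.3746
Real = 1.8739*(-0.92718) = -1.7374
Imag = 1.8739*0.3746 = 0.7020

-1.7374 + 0.7020i


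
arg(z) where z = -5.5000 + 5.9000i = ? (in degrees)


Re = -5.5, Im = 5.9
arg = atan2(5.9, -5.5) = 132.9904 degrees

arg(z) = 132.9904 degrees


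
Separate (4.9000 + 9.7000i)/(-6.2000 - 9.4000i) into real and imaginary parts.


Multiply by conjugate: (4.9000 + 9.7000i)(-6.2000 + 9.4000i) / ((-6.2)^2 + (-9.4)^2)
Numerator real = 4.9*(-6.2) + 9.7*(-9.4) = -121.56
Numerator imag = 9.7*(-6.2) - 4.9*(-9.4) = -14.08
Denominator = 126.8
Re(z) = -121.56/126.8 = -0.9587
Im(z) = -14.08/126.8 = -0.1110

Re(z) = -0.9587, Im(z) = -0.1110


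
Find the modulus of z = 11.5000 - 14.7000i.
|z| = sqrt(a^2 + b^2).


|z| = sqrt(11.5^2 + (-14.7)^2) = sqrt(132.25 + 216.09) = sqrt(348.34) = 18.6639

|z| = 18.6639


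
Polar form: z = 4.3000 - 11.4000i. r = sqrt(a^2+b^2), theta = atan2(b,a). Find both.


r = sqrt(18.49+129.96) = sqrt(148.45) = 12.1840
theta = atan2(-11.4, 4.3) = -69.3339 degrees

r = 12.1840, theta = -69.3339 degrees


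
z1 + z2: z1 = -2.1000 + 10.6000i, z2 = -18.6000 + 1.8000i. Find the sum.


Real: -2.1 - 18.6 = -20.7
Imag: 10.6 + 1.8 = 12.4

-20.7000 + 12.4000i


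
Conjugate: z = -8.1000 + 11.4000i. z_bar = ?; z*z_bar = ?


z_bar = -8.1000 - 11.4000i
z*z_bar = (-8.1)^2 + 11.4^2 = 65.61 + 129.96 = 195.57

z_bar = -8.1000 - 11.4000i, z*z_bar = 195.57


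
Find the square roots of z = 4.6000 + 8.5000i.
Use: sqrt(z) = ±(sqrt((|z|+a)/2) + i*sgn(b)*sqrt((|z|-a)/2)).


|z| = sqrt(21.16+72.25) = 9.6649
sqrt((|z|+a)/2) = sqrt((9.6649+4.6)/2) = sqrt(7.1324) = 2.6707
sqrt((|z|-a)/2) = sqrt((9.6649-4.6)/2) = sqrt(2.5324) = 1.5914

±(2.6707 + 1.5914i) i.e. 2.6707 + 1.5914i and -2.6707 - 1.5914i
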